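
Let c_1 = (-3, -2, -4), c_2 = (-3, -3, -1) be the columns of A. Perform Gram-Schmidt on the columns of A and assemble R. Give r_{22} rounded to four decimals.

r_{22} = 2.5596

c_1 = (-3, -2, -4); ‖c_1‖ = 5.3852, so q_1 = (-0.5571, -0.3714, -0.7428).
q_1·c_2 = (-0.5571)·(-3) + (-0.3714)·(-3) + (-0.7428)·(-1) = 3.5282.
u_2 = c_2 − 3.5282·q_1 = (-1.0345, -1.6897, 1.6207).
r_{22} = ‖u_2‖ = 2.5596.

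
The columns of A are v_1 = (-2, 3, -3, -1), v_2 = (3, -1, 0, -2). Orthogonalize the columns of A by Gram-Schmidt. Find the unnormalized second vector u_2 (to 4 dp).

v_1 = (-2, 3, -3, -1); ‖v_1‖ = 4.7958, so q_1 = (-0.4170, 0.6255, -0.6255, -0.2085).
q_1·v_2 = (-0.4170)·3 + 0.6255·(-1) + (-0.6255)·0 + (-0.2085)·(-2) = -1.4596.
u_2 = v_2 + 1.4596·q_1 = (2.3913, -0.0870, -0.9130, -2.3043).

u_2 = (2.3913, -0.0870, -0.9130, -2.3043)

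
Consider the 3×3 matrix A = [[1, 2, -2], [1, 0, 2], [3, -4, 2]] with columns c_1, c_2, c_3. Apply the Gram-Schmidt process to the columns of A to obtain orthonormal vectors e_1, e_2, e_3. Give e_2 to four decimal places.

c_1 = (1, 1, 3); ‖c_1‖ = 3.3166, so e_1 = (0.3015, 0.3015, 0.9045).
e_1·c_2 = 0.3015·2 + 0.3015·0 + 0.9045·(-4) = -3.0151.
u_2 = c_2 + 3.0151·e_1 = (2.9091, 0.9091, -1.2727).
‖u_2‖ = 3.3029, so e_2 = (0.8808, 0.2752, -0.3853).

e_2 = (0.8808, 0.2752, -0.3853)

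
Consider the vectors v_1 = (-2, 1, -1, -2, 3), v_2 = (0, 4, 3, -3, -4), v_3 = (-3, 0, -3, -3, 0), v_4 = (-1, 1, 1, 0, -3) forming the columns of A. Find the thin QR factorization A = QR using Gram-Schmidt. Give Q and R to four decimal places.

v_1 = (-2, 1, -1, -2, 3); ‖v_1‖ = 4.3589, so e_1 = (-0.4588, 0.2294, -0.2294, -0.4588, 0.6882).
e_1·v_2 = (-0.4588)·0 + 0.2294·4 + (-0.2294)·3 + (-0.4588)·(-3) + 0.6882·(-4) = -1.1471.
u_2 = v_2 + 1.1471·e_1 = (-0.5263, 4.2632, 2.7368, -3.5263, -3.2105).
‖u_2‖ = 6.9774, so e_2 = (-0.0754, 0.6110, 0.3922, -0.5054, -0.4601).
e_1·v_3 = (-0.4588)·(-3) + 0.2294·0 + (-0.2294)·(-3) + (-0.4588)·(-3) + 0.6882·0 = 3.4412; e_2·v_3 = (-0.0754)·(-3) + 0.6110·0 + 0.3922·(-3) + (-0.5054)·(-3) + (-0.4601)·0 = 0.5657.
u_3 = v_3 − 3.4412·e_1 − 0.5657·e_2 = (-1.3784, -1.1351, -2.4324, -1.1351, -2.1081).
‖u_3‖ = 3.8520, so e_3 = (-0.3578, -0.2947, -0.6315, -0.2947, -0.5473).
e_1·v_4 = (-0.4588)·(-1) + 0.2294·1 + (-0.2294)·1 + (-0.4588)·0 + 0.6882·(-3) = -1.6059; e_2·v_4 = (-0.0754)·(-1) + 0.6110·1 + 0.3922·1 + (-0.5054)·0 + (-0.4601)·(-3) = 2.4591; e_3·v_4 = (-0.3578)·(-1) + (-0.2947)·1 + (-0.6315)·1 + (-0.2947)·0 + (-0.5473)·(-3) = 1.0735.
u_4 = v_4 + 1.6059·e_1 − 2.4591·e_2 − 1.0735·e_3 = (-1.1672, 0.1823, 0.3449, 0.8223, -0.1757).
‖u_4‖ = 1.4905, so e_4 = (-0.7831, 0.1223, 0.2314, 0.5517, -0.1179).

Q = [[-0.4588, -0.0754, -0.3578, -0.7831], [0.2294, 0.6110, -0.2947, 0.1223], [-0.2294, 0.3922, -0.6315, 0.2314], [-0.4588, -0.5054, -0.2947, 0.5517], [0.6882, -0.4601, -0.5473, -0.1179]], R = [[4.3589, -1.1471, 3.4412, -1.6059], [0.0000, 6.9774, 0.5657, 2.4591], [0.0000, 0.0000, 3.8520, 1.0735], [0.0000, 0.0000, 0.0000, 1.4905]]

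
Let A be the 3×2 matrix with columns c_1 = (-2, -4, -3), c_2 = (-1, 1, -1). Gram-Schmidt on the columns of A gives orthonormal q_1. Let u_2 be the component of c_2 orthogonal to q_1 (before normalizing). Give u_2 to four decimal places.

c_1 = (-2, -4, -3); ‖c_1‖ = 5.3852, so q_1 = (-0.3714, -0.7428, -0.5571).
q_1·c_2 = (-0.3714)·(-1) + (-0.7428)·1 + (-0.5571)·(-1) = 0.1857.
u_2 = c_2 − 0.1857·q_1 = (-0.9310, 1.1379, -0.8966).

u_2 = (-0.9310, 1.1379, -0.8966)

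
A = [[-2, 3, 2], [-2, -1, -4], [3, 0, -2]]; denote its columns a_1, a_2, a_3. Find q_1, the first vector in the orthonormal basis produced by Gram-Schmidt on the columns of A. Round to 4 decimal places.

q_1 = a_1/‖a_1‖ = (-2, -2, 3)/4.1231 = (-0.4851, -0.4851, 0.7276).

q_1 = (-0.4851, -0.4851, 0.7276)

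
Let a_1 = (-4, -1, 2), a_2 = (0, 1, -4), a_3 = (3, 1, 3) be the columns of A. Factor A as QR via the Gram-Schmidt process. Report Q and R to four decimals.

a_1 = (-4, -1, 2); ‖a_1‖ = 4.5826, so e_1 = (-0.8729, -0.2182, 0.4364).
e_1·a_2 = (-0.8729)·0 + (-0.2182)·1 + 0.4364·(-4) = -1.9640.
u_2 = a_2 + 1.9640·e_1 = (-1.7143, 0.5714, -3.1429).
‖u_2‖ = 3.6253, so e_2 = (-0.4729, 0.1576, -0.8669).
e_1·a_3 = (-0.8729)·3 + (-0.2182)·1 + 0.4364·3 = -1.5275; e_2·a_3 = (-0.4729)·3 + 0.1576·1 + (-0.8669)·3 = -3.8617.
u_3 = a_3 + 1.5275·e_1 + 3.8617·e_2 = (-0.1594, 1.2754, 0.3188).
‖u_3‖ = 1.3242, so e_3 = (-0.1204, 0.9631, 0.2408).

Q = [[-0.8729, -0.4729, -0.1204], [-0.2182, 0.1576, 0.9631], [0.4364, -0.8669, 0.2408]], R = [[4.5826, -1.9640, -1.5275], [0.0000, 3.6253, -3.8617], [0.0000, 0.0000, 1.3242]]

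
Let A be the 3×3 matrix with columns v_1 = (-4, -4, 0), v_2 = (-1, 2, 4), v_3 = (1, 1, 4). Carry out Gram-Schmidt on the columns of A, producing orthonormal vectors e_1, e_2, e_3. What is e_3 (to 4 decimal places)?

e_3 = (0.6247, -0.6247, 0.4685)

v_1 = (-4, -4, 0); ‖v_1‖ = 5.6569, so e_1 = (-0.7071, -0.7071, 0.0000).
e_1·v_2 = (-0.7071)·(-1) + (-0.7071)·2 + 0.0000·4 = -0.7071.
u_2 = v_2 + 0.7071·e_1 = (-1.5000, 1.5000, 4.0000).
‖u_2‖ = 4.5277, so e_2 = (-0.3313, 0.3313, 0.8835).
e_1·v_3 = (-0.7071)·1 + (-0.7071)·1 + 0.0000·4 = -1.4142; e_2·v_3 = (-0.3313)·1 + 0.3313·1 + 0.8835·4 = 3.5338.
u_3 = v_3 + 1.4142·e_1 − 3.5338·e_2 = (1.1707, -1.1707, 0.8780).
‖u_3‖ = 1.8741, so e_3 = (0.6247, -0.6247, 0.4685).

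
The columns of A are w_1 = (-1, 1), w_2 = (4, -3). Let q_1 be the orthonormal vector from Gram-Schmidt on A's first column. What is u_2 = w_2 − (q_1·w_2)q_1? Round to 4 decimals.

u_2 = (0.5000, 0.5000)

w_1 = (-1, 1); ‖w_1‖ = 1.4142, so q_1 = (-0.7071, 0.7071).
q_1·w_2 = (-0.7071)·4 + 0.7071·(-3) = -4.9497.
u_2 = w_2 + 4.9497·q_1 = (0.5000, 0.5000).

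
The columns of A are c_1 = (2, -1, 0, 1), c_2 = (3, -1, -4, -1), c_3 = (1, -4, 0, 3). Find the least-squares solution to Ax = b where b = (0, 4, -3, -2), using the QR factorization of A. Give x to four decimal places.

c_1 = (2, -1, 0, 1); ‖c_1‖ = 2.4495, so q_1 = (0.8165, -0.4082, 0.0000, 0.4082).
q_1·c_2 = 0.8165·3 + (-0.4082)·(-1) + 0.0000·(-4) + 0.4082·(-1) = 2.4495.
u_2 = c_2 − 2.4495·q_1 = (1.0000, 0.0000, -4.0000, -2.0000).
‖u_2‖ = 4.5826, so q_2 = (0.2182, 0.0000, -0.8729, -0.4364).
q_1·c_3 = 0.8165·1 + (-0.4082)·(-4) + 0.0000·0 + 0.4082·3 = 3.6742; q_2·c_3 = 0.2182·1 + 0.0000·(-4) + (-0.8729)·0 + (-0.4364)·3 = -1.0911.
u_3 = c_3 − 3.6742·q_1 + 1.0911·q_2 = (-1.7619, -2.5000, -0.9524, 1.0238).
‖u_3‖ = 3.3630, so q_3 = (-0.5239, -0.7434, -0.2832, 0.3044).
Qᵀb = (-2.4495, 3.4915, -2.7329).
Back-substitute: x_3 = -2.7329/3.3630 = -0.8126.
x_2 = (3.4915 + 1.0911·(-0.8126))/4.5826 = 0.5684.
x_1 = (-2.4495 − 2.4495·0.5684 − 3.6742·(-0.8126))/2.4495 = -0.3495.

x = (-0.3495, 0.5684, -0.8126)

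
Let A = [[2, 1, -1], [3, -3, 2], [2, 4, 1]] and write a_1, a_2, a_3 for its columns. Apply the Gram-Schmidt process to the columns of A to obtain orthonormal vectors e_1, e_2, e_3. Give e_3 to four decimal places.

a_1 = (2, 3, 2); ‖a_1‖ = 4.1231, so e_1 = (0.4851, 0.7276, 0.4851).
e_1·a_2 = 0.4851·1 + 0.7276·(-3) + 0.4851·4 = 0.2425.
u_2 = a_2 − 0.2425·e_1 = (0.8824, -3.1765, 3.8824).
‖u_2‖ = 5.0932, so e_2 = (0.1732, -0.6237, 0.7623).
e_1·a_3 = 0.4851·(-1) + 0.7276·2 + 0.4851·1 = 1.4552; e_2·a_3 = 0.1732·(-1) + (-0.6237)·2 + 0.7623·1 = -0.6583.
u_3 = a_3 − 1.4552·e_1 + 0.6583·e_2 = (-1.5918, 0.5306, 0.7959).
‖u_3‖ = 1.8571, so e_3 = (-0.8571, 0.2857, 0.4286).

e_3 = (-0.8571, 0.2857, 0.4286)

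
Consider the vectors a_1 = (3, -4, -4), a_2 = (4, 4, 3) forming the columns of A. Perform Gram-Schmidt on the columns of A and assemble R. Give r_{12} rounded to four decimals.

r_{12} = -2.4988

q_1 = a_1/‖a_1‖ = (3, -4, -4)/6.4031 = (0.4685, -0.6247, -0.6247).
r_{12} = q_1·a_2 = -2.4988.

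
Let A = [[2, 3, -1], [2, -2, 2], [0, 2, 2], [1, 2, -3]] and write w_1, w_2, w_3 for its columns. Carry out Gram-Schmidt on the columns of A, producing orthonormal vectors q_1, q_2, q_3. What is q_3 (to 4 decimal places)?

q_1 = w_1/‖w_1‖ = (2, 2, 0, 1)/3.0000 = (0.6667, 0.6667, 0.0000, 0.3333).
r_{12} = q_1·w_2 = 1.3333.
u_2 = w_2 − 1.3333·q_1 = (2.1111, -2.8889, 2.0000, 1.5556).
‖u_2‖ = 4.3843, so q_2 = (0.4815, -0.6589, 0.4562, 0.3548).
r_{13} = q_1·w_3 = -0.3333; r_{23} = q_2·w_3 = -1.9514.
u_3 = w_3 + 0.3333·q_1 + 1.9514·q_2 = (0.1618, 0.9364, 2.8902, -2.1965).
‖u_3‖ = 3.7525, so q_3 = (0.0431, 0.2495, 0.7702, -0.5854).

q_3 = (0.0431, 0.2495, 0.7702, -0.5854)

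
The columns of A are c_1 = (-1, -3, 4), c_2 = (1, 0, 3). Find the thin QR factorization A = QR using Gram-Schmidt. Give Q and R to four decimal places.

Q = [[-0.1961, 0.6155], [-0.5883, 0.5489], [0.7845, 0.5656]], R = [[5.0990, 2.1573], [0.0000, 2.3122]]

c_1 = (-1, -3, 4); ‖c_1‖ = 5.0990, so q_1 = (-0.1961, -0.5883, 0.7845).
q_1·c_2 = (-0.1961)·1 + (-0.5883)·0 + 0.7845·3 = 2.1573.
u_2 = c_2 − 2.1573·q_1 = (1.4231, 1.2692, 1.3077).
‖u_2‖ = 2.3122, so q_2 = (0.6155, 0.5489, 0.5656).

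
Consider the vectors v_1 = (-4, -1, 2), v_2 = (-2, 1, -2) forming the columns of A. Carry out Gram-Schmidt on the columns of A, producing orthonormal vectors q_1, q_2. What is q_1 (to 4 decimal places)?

q_1 = (-0.8729, -0.2182, 0.4364)

q_1 = v_1/‖v_1‖ = (-4, -1, 2)/4.5826 = (-0.8729, -0.2182, 0.4364).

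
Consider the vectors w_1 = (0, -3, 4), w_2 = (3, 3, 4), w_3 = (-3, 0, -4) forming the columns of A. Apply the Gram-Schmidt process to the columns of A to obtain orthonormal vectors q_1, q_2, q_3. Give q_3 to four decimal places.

q_3 = (-0.8480, 0.4240, 0.3180)

q_1 = w_1/‖w_1‖ = (0, -3, 4)/5.0000 = (0.0000, -0.6000, 0.8000).
r_{12} = q_1·w_2 = 1.4000.
u_2 = w_2 − 1.4000·q_1 = (3.0000, 3.8400, 2.8800).
‖u_2‖ = 5.6604, so q_2 = (0.5300, 0.6784, 0.5088).
r_{13} = q_1·w_3 = -3.2000; r_{23} = q_2·w_3 = -3.6252.
u_3 = w_3 + 3.2000·q_1 + 3.6252·q_2 = (-1.0787, 0.5393, 0.4045).
‖u_3‖ = 1.2720, so q_3 = (-0.8480, 0.4240, 0.3180).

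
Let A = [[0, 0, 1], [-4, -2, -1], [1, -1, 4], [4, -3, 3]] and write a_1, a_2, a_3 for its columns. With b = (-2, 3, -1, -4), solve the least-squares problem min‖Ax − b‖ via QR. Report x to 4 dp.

x = (-0.7542, 0.0860, -0.1841)

a_1 = (0, -4, 1, 4); ‖a_1‖ = 5.7446, so q_1 = (0.0000, -0.6963, 0.1741, 0.6963).
q_1·a_2 = 0.0000·0 + (-0.6963)·(-2) + 0.1741·(-1) + 0.6963·(-3) = -0.8704.
u_2 = a_2 + 0.8704·q_1 = (0.0000, -2.6061, -0.8485, -2.3939).
‖u_2‖ = 3.6390, so q_2 = (0.0000, -0.7161, -0.2332, -0.6579).
q_1·a_3 = 0.0000·1 + (-0.6963)·(-1) + 0.1741·4 + 0.6963·3 = 3.4816; q_2·a_3 = 0.0000·1 + (-0.7161)·(-1) + (-0.2332)·4 + (-0.6579)·3 = -2.1901.
u_3 = a_3 − 3.4816·q_1 + 2.1901·q_2 = (1.0000, -0.1442, 2.8833, -0.8650).
‖u_3‖ = 3.1753, so q_3 = (0.3149, -0.0454, 0.9080, -0.2724).
Qᵀb = (-5.0483, 0.7161, -0.5845).
Back-substitute: x_3 = -0.5845/3.1753 = -0.1841.
x_2 = (0.7161 + 2.1901·(-0.1841))/3.6390 = 0.0860.
x_1 = (-5.0483 + 0.8704·0.0860 − 3.4816·(-0.1841))/5.7446 = -0.7542.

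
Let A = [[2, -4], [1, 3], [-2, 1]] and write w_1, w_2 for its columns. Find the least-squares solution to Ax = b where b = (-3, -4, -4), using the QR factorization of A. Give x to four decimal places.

w_1 = (2, 1, -2); ‖w_1‖ = 3.0000, so e_1 = (0.6667, 0.3333, -0.6667).
e_1·w_2 = 0.6667·(-4) + 0.3333·3 + (-0.6667)·1 = -2.3333.
u_2 = w_2 + 2.3333·e_1 = (-2.4444, 3.7778, -0.5556).
‖u_2‖ = 4.5338, so e_2 = (-0.5392, 0.8332, -0.1225).
Qᵀb = (-0.6667, -1.2254).
Back-substitute: x_2 = -1.2254/4.5338 = -0.2703.
x_1 = (-0.6667 + 2.3333·(-0.2703))/3.0000 = -0.4324.

x = (-0.4324, -0.2703)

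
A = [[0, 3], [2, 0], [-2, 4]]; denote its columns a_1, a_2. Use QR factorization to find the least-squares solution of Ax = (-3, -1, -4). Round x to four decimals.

x = (-0.3676, -1.1176)

q_1 = a_1/‖a_1‖ = (0, 2, -2)/2.8284 = (0.0000, 0.7071, -0.7071).
r_{12} = q_1·a_2 = -2.8284.
u_2 = a_2 + 2.8284·q_1 = (3.0000, 2.0000, 2.0000).
‖u_2‖ = 4.1231, so q_2 = (0.7276, 0.4851, 0.4851).
Qᵀb = (2.1213, -4.6082).
Back-substitute: x_2 = -4.6082/4.1231 = -1.1176.
x_1 = (2.1213 + 2.8284·(-1.1176))/2.8284 = -0.3676.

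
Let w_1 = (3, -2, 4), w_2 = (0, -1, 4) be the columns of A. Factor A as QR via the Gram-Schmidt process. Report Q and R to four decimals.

w_1 = (3, -2, 4); ‖w_1‖ = 5.3852, so e_1 = (0.5571, -0.3714, 0.7428).
e_1·w_2 = 0.5571·0 + (-0.3714)·(-1) + 0.7428·4 = 3.3425.
u_2 = w_2 − 3.3425·e_1 = (-1.8621, 0.2414, 1.5172).
‖u_2‖ = 2.4140, so e_2 = (-0.7713, 0.1000, 0.6285).

Q = [[0.5571, -0.7713], [-0.3714, 0.1000], [0.7428, 0.6285]], R = [[5.3852, 3.3425], [0.0000, 2.4140]]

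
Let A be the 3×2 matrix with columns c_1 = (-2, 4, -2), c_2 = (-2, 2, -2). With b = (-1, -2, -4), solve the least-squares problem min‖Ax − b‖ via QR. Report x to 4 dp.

x = (-2.2500, 3.5000)

q_1 = c_1/‖c_1‖ = (-2, 4, -2)/4.8990 = (-0.4082, 0.8165, -0.4082).
r_{12} = q_1·c_2 = 3.2660.
u_2 = c_2 − 3.2660·q_1 = (-0.6667, -0.6667, -0.6667).
‖u_2‖ = 1.1547, so q_2 = (-0.5774, -0.5774, -0.5774).
Qᵀb = (0.4082, 4.0415).
Back-substitute: x_2 = 4.0415/1.1547 = 3.5000.
x_1 = (0.4082 − 3.2660·3.5000)/4.8990 = -2.2500.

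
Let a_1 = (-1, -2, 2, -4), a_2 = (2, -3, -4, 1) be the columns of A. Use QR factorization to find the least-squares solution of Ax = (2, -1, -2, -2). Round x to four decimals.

x = (0.3265, 0.5204)

a_1 = (-1, -2, 2, -4); ‖a_1‖ = 5.0000, so q_1 = (-0.2000, -0.4000, 0.4000, -0.8000).
q_1·a_2 = (-0.2000)·2 + (-0.4000)·(-3) + 0.4000·(-4) + (-0.8000)·1 = -1.6000.
u_2 = a_2 + 1.6000·q_1 = (1.6800, -3.6400, -3.3600, -0.2800).
‖u_2‖ = 5.2383, so q_2 = (0.3207, -0.6949, -0.6414, -0.0535).
Qᵀb = (0.8000, 2.7261).
Back-substitute: x_2 = 2.7261/5.2383 = 0.5204.
x_1 = (0.8000 + 1.6000·0.5204)/5.0000 = 0.3265.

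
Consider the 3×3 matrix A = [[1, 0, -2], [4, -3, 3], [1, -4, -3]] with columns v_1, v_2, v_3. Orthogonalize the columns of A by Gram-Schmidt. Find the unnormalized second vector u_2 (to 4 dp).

u_2 = (0.8889, 0.5556, -3.1111)

v_1 = (1, 4, 1); ‖v_1‖ = 4.2426, so q_1 = (0.2357, 0.9428, 0.2357).
q_1·v_2 = 0.2357·0 + 0.9428·(-3) + 0.2357·(-4) = -3.7712.
u_2 = v_2 + 3.7712·q_1 = (0.8889, 0.5556, -3.1111).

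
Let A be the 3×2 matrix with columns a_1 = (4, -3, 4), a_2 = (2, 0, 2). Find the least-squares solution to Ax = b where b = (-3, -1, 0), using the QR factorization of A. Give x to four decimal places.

e_1 = a_1/‖a_1‖ = (4, -3, 4)/6.4031 = (0.6247, -0.4685, 0.6247).
r_{12} = e_1·a_2 = 2.4988.
u_2 = a_2 − 2.4988·e_1 = (0.4390, 1.1707, 0.4390).
‖u_2‖ = 1.3252, so e_2 = (0.3313, 0.8835, 0.3313).
Qᵀb = (-1.4056, -1.8773).
Back-substitute: x_2 = -1.8773/1.3252 = -1.4167.
x_1 = (-1.4056 − 2.4988·(-1.4167))/6.4031 = 0.3333.

x = (0.3333, -1.4167)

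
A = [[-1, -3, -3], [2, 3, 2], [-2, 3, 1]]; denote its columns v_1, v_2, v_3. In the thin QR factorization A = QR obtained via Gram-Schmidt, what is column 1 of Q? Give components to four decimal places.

v_1 = (-1, 2, -2); ‖v_1‖ = 3.0000, so q_1 = (-0.3333, 0.6667, -0.6667).

q_1 = (-0.3333, 0.6667, -0.6667)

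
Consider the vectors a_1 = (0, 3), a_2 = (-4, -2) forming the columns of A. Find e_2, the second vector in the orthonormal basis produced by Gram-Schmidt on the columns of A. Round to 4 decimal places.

e_2 = (-1.0000, 0.0000)

e_1 = a_1/‖a_1‖ = (0, 3)/3.0000 = (0.0000, 1.0000).
r_{12} = e_1·a_2 = -2.0000.
u_2 = a_2 + 2.0000·e_1 = (-4.0000, 0.0000).
‖u_2‖ = 4.0000, so e_2 = (-1.0000, 0.0000).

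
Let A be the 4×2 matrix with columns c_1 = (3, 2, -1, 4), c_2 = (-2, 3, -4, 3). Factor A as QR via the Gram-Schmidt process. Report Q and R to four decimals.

c_1 = (3, 2, -1, 4); ‖c_1‖ = 5.4772, so q_1 = (0.5477, 0.3651, -0.1826, 0.7303).
q_1·c_2 = 0.5477·(-2) + 0.3651·3 + (-0.1826)·(-4) + 0.7303·3 = 2.9212.
u_2 = c_2 − 2.9212·q_1 = (-3.6000, 1.9333, -3.4667, 0.8667).
‖u_2‖ = 5.4283, so q_2 = (-0.6632, 0.3562, -0.6386, 0.1597).

Q = [[0.5477, -0.6632], [0.3651, 0.3562], [-0.1826, -0.6386], [0.7303, 0.1597]], R = [[5.4772, 2.9212], [0.0000, 5.4283]]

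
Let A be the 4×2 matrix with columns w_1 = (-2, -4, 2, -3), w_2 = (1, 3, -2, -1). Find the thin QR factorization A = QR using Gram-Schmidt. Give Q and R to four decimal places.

Q = [[-0.3482, 0.0318], [-0.6963, 0.4132], [0.3482, -0.3814], [-0.5222, -0.8263]], R = [[5.7446, -2.6112], [0.0000, 2.8604]]

w_1 = (-2, -4, 2, -3); ‖w_1‖ = 5.7446, so q_1 = (-0.3482, -0.6963, 0.3482, -0.5222).
q_1·w_2 = (-0.3482)·1 + (-0.6963)·3 + 0.3482·(-2) + (-0.5222)·(-1) = -2.6112.
u_2 = w_2 + 2.6112·q_1 = (0.0909, 1.1818, -1.0909, -2.3636).
‖u_2‖ = 2.8604, so q_2 = (0.0318, 0.4132, -0.3814, -0.8263).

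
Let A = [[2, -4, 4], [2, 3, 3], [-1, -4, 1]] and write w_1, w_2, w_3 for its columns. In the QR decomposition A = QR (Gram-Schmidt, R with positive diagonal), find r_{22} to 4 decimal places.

w_1 = (2, 2, -1); ‖w_1‖ = 3.0000, so q_1 = (0.6667, 0.6667, -0.3333).
q_1·w_2 = 0.6667·(-4) + 0.6667·3 + (-0.3333)·(-4) = 0.6667.
u_2 = w_2 − 0.6667·q_1 = (-4.4444, 2.5556, -3.7778).
r_{22} = ‖u_2‖ = 6.3683.

r_{22} = 6.3683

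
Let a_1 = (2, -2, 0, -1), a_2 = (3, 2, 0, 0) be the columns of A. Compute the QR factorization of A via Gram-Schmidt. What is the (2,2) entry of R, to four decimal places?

a_1 = (2, -2, 0, -1); ‖a_1‖ = 3.0000, so q_1 = (0.6667, -0.6667, 0.0000, -0.3333).
q_1·a_2 = 0.6667·3 + (-0.6667)·2 + 0.0000·0 + (-0.3333)·0 = 0.6667.
u_2 = a_2 − 0.6667·q_1 = (2.5556, 2.4444, 0.0000, 0.2222).
r_{22} = ‖u_2‖ = 3.5434.

r_{22} = 3.5434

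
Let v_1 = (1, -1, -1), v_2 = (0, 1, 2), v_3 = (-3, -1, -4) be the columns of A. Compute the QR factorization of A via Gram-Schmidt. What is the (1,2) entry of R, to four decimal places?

r_{12} = -1.7321

q_1 = v_1/‖v_1‖ = (1, -1, -1)/1.7321 = (0.5774, -0.5774, -0.5774).
r_{12} = q_1·v_2 = -1.7321.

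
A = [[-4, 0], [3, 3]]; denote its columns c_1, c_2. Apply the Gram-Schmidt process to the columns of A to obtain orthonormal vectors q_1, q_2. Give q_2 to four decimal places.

c_1 = (-4, 3); ‖c_1‖ = 5.0000, so q_1 = (-0.8000, 0.6000).
q_1·c_2 = (-0.8000)·0 + 0.6000·3 = 1.8000.
u_2 = c_2 − 1.8000·q_1 = (1.4400, 1.9200).
‖u_2‖ = 2.4000, so q_2 = (0.6000, 0.8000).

q_2 = (0.6000, 0.8000)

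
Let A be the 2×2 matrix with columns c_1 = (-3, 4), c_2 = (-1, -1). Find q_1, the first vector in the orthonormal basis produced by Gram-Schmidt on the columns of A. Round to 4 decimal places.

c_1 = (-3, 4); ‖c_1‖ = 5.0000, so q_1 = (-0.6000, 0.8000).

q_1 = (-0.6000, 0.8000)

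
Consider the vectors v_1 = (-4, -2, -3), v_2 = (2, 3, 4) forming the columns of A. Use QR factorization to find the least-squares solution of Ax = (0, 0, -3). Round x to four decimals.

x = (-0.3091, -0.6909)

v_1 = (-4, -2, -3); ‖v_1‖ = 5.3852, so e_1 = (-0.7428, -0.3714, -0.5571).
e_1·v_2 = (-0.7428)·2 + (-0.3714)·3 + (-0.5571)·4 = -4.8281.
u_2 = v_2 + 4.8281·e_1 = (-1.5862, 1.2069, 1.3103).
‖u_2‖ = 2.3853, so e_2 = (-0.6650, 0.5060, 0.5493).
Qᵀb = (1.6713, -1.6480).
Back-substitute: x_2 = -1.6480/2.3853 = -0.6909.
x_1 = (1.6713 + 4.8281·(-0.6909))/5.3852 = -0.3091.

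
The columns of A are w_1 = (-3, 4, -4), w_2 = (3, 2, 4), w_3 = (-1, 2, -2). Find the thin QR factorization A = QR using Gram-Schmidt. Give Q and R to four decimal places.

Q = [[-0.4685, 0.3748, 0.8000], [0.6247, 0.7809, 0.0000], [-0.6247, 0.4998, -0.6000]], R = [[6.4031, -2.6550, 2.9673], [0.0000, 4.6852, 0.1874], [0.0000, 0.0000, 0.4000]]

w_1 = (-3, 4, -4); ‖w_1‖ = 6.4031, so q_1 = (-0.4685, 0.6247, -0.6247).
q_1·w_2 = (-0.4685)·3 + 0.6247·2 + (-0.6247)·4 = -2.6550.
u_2 = w_2 + 2.6550·q_1 = (1.7561, 3.6585, 2.3415).
‖u_2‖ = 4.6852, so q_2 = (0.3748, 0.7809, 0.4998).
q_1·w_3 = (-0.4685)·(-1) + 0.6247·2 + (-0.6247)·(-2) = 2.9673; q_2·w_3 = 0.3748·(-1) + 0.7809·2 + 0.4998·(-2) = 0.1874.
u_3 = w_3 − 2.9673·q_1 − 0.1874·q_2 = (0.3200, 0.0000, -0.2400).
‖u_3‖ = 0.4000, so q_3 = (0.8000, 0.0000, -0.6000).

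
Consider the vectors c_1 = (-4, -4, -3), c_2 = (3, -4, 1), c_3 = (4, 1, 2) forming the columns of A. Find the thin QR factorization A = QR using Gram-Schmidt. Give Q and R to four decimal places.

e_1 = c_1/‖c_1‖ = (-4, -4, -3)/6.4031 = (-0.6247, -0.6247, -0.4685).
r_{12} = e_1·c_2 = 0.1562.
u_2 = c_2 − 0.1562·e_1 = (3.0976, -3.9024, 1.0732).
‖u_2‖ = 5.0966, so e_2 = (0.6078, -0.7657, 0.2106).
r_{13} = e_1·c_3 = -4.0605; r_{23} = e_2·c_3 = 2.0865.
u_3 = c_3 + 4.0605·e_1 − 2.0865·e_2 = (0.1953, 0.0610, -0.3418).
‖u_3‖ = 0.3984, so e_3 = (0.4903, 0.1532, -0.8580).

Q = [[-0.6247, 0.6078, 0.4903], [-0.6247, -0.7657, 0.1532], [-0.4685, 0.2106, -0.8580]], R = [[6.4031, 0.1562, -4.0605], [0.0000, 5.0966, 2.0865], [0.0000, 0.0000, 0.3984]]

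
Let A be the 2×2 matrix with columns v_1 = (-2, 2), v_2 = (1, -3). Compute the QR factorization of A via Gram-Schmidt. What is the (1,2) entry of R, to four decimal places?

r_{12} = -2.8284

v_1 = (-2, 2); ‖v_1‖ = 2.8284, so q_1 = (-0.7071, 0.7071).
r_{12} = q_1·v_2 = -2.8284.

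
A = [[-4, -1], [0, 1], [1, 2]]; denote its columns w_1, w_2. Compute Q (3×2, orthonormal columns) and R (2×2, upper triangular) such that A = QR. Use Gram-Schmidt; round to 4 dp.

Q = [[-0.9701, 0.2090], [0.0000, 0.5075], [0.2425, 0.8359]], R = [[4.1231, 1.4552], [0.0000, 1.9704]]

w_1 = (-4, 0, 1); ‖w_1‖ = 4.1231, so q_1 = (-0.9701, 0.0000, 0.2425).
q_1·w_2 = (-0.9701)·(-1) + 0.0000·1 + 0.2425·2 = 1.4552.
u_2 = w_2 − 1.4552·q_1 = (0.4118, 1.0000, 1.6471).
‖u_2‖ = 1.9704, so q_2 = (0.2090, 0.5075, 0.8359).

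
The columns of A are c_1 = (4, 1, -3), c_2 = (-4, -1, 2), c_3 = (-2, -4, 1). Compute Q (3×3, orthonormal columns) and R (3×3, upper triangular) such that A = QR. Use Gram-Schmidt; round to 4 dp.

c_1 = (4, 1, -3); ‖c_1‖ = 5.0990, so q_1 = (0.7845, 0.1961, -0.5883).
q_1·c_2 = 0.7845·(-4) + 0.1961·(-1) + (-0.5883)·2 = -4.5107.
u_2 = c_2 + 4.5107·q_1 = (-0.4615, -0.1154, -0.6538).
‖u_2‖ = 0.8086, so q_2 = (-0.5708, -0.1427, -0.8086).
q_1·c_3 = 0.7845·(-2) + 0.1961·(-4) + (-0.5883)·1 = -2.9417; q_2·c_3 = (-0.5708)·(-2) + (-0.1427)·(-4) + (-0.8086)·1 = 0.9037.
u_3 = c_3 + 2.9417·q_1 − 0.9037·q_2 = (0.8235, -3.2941, 0.0000).
‖u_3‖ = 3.3955, so q_3 = (0.2425, -0.9701, 0.0000).

Q = [[0.7845, -0.5708, 0.2425], [0.1961, -0.1427, -0.9701], [-0.5883, -0.8086, 0.0000]], R = [[5.0990, -4.5107, -2.9417], [0.0000, 0.8086, 0.9037], [0.0000, 0.0000, 3.3955]]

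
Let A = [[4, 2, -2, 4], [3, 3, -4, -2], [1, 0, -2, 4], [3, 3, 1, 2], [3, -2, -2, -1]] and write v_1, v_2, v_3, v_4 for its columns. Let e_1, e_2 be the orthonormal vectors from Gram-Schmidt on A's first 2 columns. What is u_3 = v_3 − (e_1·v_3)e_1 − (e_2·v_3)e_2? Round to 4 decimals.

v_1 = (4, 3, 1, 3, 3); ‖v_1‖ = 6.6332, so e_1 = (0.6030, 0.4523, 0.1508, 0.4523, 0.4523).
e_1·v_2 = 0.6030·2 + 0.4523·3 + 0.1508·0 + 0.4523·3 + 0.4523·(-2) = 3.0151.
u_2 = v_2 − 3.0151·e_1 = (0.1818, 1.6364, -0.4545, 1.6364, -3.3636).
‖u_2‖ = 4.1121, so e_2 = (0.0442, 0.3979, -0.1105, 0.3979, -0.8180).
e_1·v_3 = 0.6030·(-2) + 0.4523·(-4) + 0.1508·(-2) + 0.4523·1 + 0.4523·(-2) = -3.7689; e_2·v_3 = 0.0442·(-2) + 0.3979·(-4) + (-0.1105)·(-2) + 0.3979·1 + (-0.8180)·(-2) = 0.5748.
u_3 = v_3 + 3.7689·e_1 − 0.5748·e_2 = (0.2473, -2.5242, -1.3683, 2.4758, 0.1747).

u_3 = (0.2473, -2.5242, -1.3683, 2.4758, 0.1747)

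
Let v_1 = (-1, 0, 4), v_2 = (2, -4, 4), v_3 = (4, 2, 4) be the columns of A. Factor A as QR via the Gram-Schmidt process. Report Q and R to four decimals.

v_1 = (-1, 0, 4); ‖v_1‖ = 4.1231, so e_1 = (-0.2425, 0.0000, 0.9701).
e_1·v_2 = (-0.2425)·2 + 0.0000·(-4) + 0.9701·4 = 3.3955.
u_2 = v_2 − 3.3955·e_1 = (2.8235, -4.0000, 0.7059).
‖u_2‖ = 4.9468, so e_2 = (0.5708, -0.8086, 0.1427).
e_1·v_3 = (-0.2425)·4 + 0.0000·2 + 0.9701·4 = 2.9104; e_2·v_3 = 0.5708·4 + (-0.8086)·2 + 0.1427·4 = 1.2367.
u_3 = v_3 − 2.9104·e_1 − 1.2367·e_2 = (4.0000, 3.0000, 1.0000).
‖u_3‖ = 5.0990, so e_3 = (0.7845, 0.5883, 0.1961).

Q = [[-0.2425, 0.5708, 0.7845], [0.0000, -0.8086, 0.5883], [0.9701, 0.1427, 0.1961]], R = [[4.1231, 3.3955, 2.9104], [0.0000, 4.9468, 1.2367], [0.0000, 0.0000, 5.0990]]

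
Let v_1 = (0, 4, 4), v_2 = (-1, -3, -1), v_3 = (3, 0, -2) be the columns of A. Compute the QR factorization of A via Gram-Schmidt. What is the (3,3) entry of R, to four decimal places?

e_1 = v_1/‖v_1‖ = (0, 4, 4)/5.6569 = (0.0000, 0.7071, 0.7071).
r_{12} = e_1·v_2 = -2.8284.
u_2 = v_2 + 2.8284·e_1 = (-1.0000, -1.0000, 1.0000).
‖u_2‖ = 1.7321, so e_2 = (-0.5774, -0.5774, 0.5774).
r_{13} = e_1·v_3 = -1.4142; r_{23} = e_2·v_3 = -2.8868.
u_3 = v_3 + 1.4142·e_1 + 2.8868·e_2 = (1.3333, -0.6667, 0.6667).
r_{33} = ‖u_3‖ = 1.6330.

r_{33} = 1.6330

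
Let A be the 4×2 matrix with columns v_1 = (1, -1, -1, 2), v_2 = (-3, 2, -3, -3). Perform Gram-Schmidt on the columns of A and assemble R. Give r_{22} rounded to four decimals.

v_1 = (1, -1, -1, 2); ‖v_1‖ = 2.6458, so e_1 = (0.3780, -0.3780, -0.3780, 0.7559).
e_1·v_2 = 0.3780·(-3) + (-0.3780)·2 + (-0.3780)·(-3) + 0.7559·(-3) = -3.0237.
u_2 = v_2 + 3.0237·e_1 = (-1.8571, 0.8571, -4.1429, -0.7143).
r_{22} = ‖u_2‖ = 4.6752.

r_{22} = 4.6752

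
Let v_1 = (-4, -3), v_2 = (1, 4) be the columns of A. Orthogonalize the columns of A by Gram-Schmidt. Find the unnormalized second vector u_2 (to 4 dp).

u_2 = (-1.5600, 2.0800)

e_1 = v_1/‖v_1‖ = (-4, -3)/5.0000 = (-0.8000, -0.6000).
r_{12} = e_1·v_2 = -3.2000.
u_2 = v_2 + 3.2000·e_1 = (-1.5600, 2.0800).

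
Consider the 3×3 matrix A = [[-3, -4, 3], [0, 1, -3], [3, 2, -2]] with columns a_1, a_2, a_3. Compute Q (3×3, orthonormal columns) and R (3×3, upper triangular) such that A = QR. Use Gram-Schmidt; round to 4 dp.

a_1 = (-3, 0, 3); ‖a_1‖ = 4.2426, so q_1 = (-0.7071, 0.0000, 0.7071).
q_1·a_2 = (-0.7071)·(-4) + 0.0000·1 + 0.7071·2 = 4.2426.
u_2 = a_2 − 4.2426·q_1 = (-1.0000, 1.0000, -1.0000).
‖u_2‖ = 1.7321, so q_2 = (-0.5774, 0.5774, -0.5774).
q_1·a_3 = (-0.7071)·3 + 0.0000·(-3) + 0.7071·(-2) = -3.5355; q_2·a_3 = (-0.5774)·3 + 0.5774·(-3) + (-0.5774)·(-2) = -2.3094.
u_3 = a_3 + 3.5355·q_1 + 2.3094·q_2 = (-0.8333, -1.6667, -0.8333).
‖u_3‖ = 2.0412, so q_3 = (-0.4082, -0.8165, -0.4082).

Q = [[-0.7071, -0.5774, -0.4082], [0.0000, 0.5774, -0.8165], [0.7071, -0.5774, -0.4082]], R = [[4.2426, 4.2426, -3.5355], [0.0000, 1.7321, -2.3094], [0.0000, 0.0000, 2.0412]]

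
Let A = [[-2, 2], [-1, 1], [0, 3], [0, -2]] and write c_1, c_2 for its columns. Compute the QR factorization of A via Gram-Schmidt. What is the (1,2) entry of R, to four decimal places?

r_{12} = -2.2361

q_1 = c_1/‖c_1‖ = (-2, -1, 0, 0)/2.2361 = (-0.8944, -0.4472, 0.0000, 0.0000).
r_{12} = q_1·c_2 = -2.2361.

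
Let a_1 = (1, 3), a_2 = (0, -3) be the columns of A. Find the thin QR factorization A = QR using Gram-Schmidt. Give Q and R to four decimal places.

Q = [[0.3162, 0.9487], [0.9487, -0.3162]], R = [[3.1623, -2.8460], [0.0000, 0.9487]]

a_1 = (1, 3); ‖a_1‖ = 3.1623, so q_1 = (0.3162, 0.9487).
q_1·a_2 = 0.3162·0 + 0.9487·(-3) = -2.8460.
u_2 = a_2 + 2.8460·q_1 = (0.9000, -0.3000).
‖u_2‖ = 0.9487, so q_2 = (0.9487, -0.3162).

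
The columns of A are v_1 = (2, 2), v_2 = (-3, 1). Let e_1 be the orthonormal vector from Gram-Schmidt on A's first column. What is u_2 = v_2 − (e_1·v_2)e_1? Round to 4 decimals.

v_1 = (2, 2); ‖v_1‖ = 2.8284, so e_1 = (0.7071, 0.7071).
e_1·v_2 = 0.7071·(-3) + 0.7071·1 = -1.4142.
u_2 = v_2 + 1.4142·e_1 = (-2.0000, 2.0000).

u_2 = (-2.0000, 2.0000)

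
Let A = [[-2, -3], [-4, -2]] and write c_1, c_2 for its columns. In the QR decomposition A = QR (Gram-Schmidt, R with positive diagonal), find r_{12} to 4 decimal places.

c_1 = (-2, -4); ‖c_1‖ = 4.4721, so e_1 = (-0.4472, -0.8944).
r_{12} = e_1·c_2 = 3.1305.

r_{12} = 3.1305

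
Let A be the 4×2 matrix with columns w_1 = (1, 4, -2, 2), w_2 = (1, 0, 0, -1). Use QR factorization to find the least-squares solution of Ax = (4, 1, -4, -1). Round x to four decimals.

x = (0.6735, 2.8367)

e_1 = w_1/‖w_1‖ = (1, 4, -2, 2)/5.0000 = (0.2000, 0.8000, -0.4000, 0.4000).
r_{12} = e_1·w_2 = -0.2000.
u_2 = w_2 + 0.2000·e_1 = (1.0400, 0.1600, -0.0800, -0.9200).
‖u_2‖ = 1.4000, so e_2 = (0.7429, 0.1143, -0.0571, -0.6571).
Qᵀb = (2.8000, 3.9714).
Back-substitute: x_2 = 3.9714/1.4000 = 2.8367.
x_1 = (2.8000 + 0.2000·2.8367)/5.0000 = 0.6735.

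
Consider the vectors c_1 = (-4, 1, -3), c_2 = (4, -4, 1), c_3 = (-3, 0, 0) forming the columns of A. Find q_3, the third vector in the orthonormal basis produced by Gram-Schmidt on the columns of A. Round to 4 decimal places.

q_3 = (-0.6064, -0.4411, 0.6616)

q_1 = c_1/‖c_1‖ = (-4, 1, -3)/5.0990 = (-0.7845, 0.1961, -0.5883).
r_{12} = q_1·c_2 = -4.5107.
u_2 = c_2 + 4.5107·q_1 = (0.4615, -3.1154, -1.6538).
‖u_2‖ = 3.5572, so q_2 = (0.1297, -0.8758, -0.4649).
r_{13} = q_1·c_3 = 2.3534; r_{23} = q_2·c_3 = -0.3892.
u_3 = c_3 − 2.3534·q_1 + 0.3892·q_2 = (-1.1033, -0.8024, 1.2036).
‖u_3‖ = 1.8193, so q_3 = (-0.6064, -0.4411, 0.6616).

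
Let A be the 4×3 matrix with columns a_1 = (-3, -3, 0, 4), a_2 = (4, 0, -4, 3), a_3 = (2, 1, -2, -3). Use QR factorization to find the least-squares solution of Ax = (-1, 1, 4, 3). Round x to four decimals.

a_1 = (-3, -3, 0, 4); ‖a_1‖ = 5.8310, so q_1 = (-0.5145, -0.5145, 0.0000, 0.6860).
q_1·a_2 = (-0.5145)·4 + (-0.5145)·0 + 0.0000·(-4) + 0.6860·3 = 0.0000.
u_2 = a_2 + 0.0000·q_1 = (4.0000, 0.0000, -4.0000, 3.0000).
‖u_2‖ = 6.4031, so q_2 = (0.6247, 0.0000, -0.6247, 0.4685).
q_1·a_3 = (-0.5145)·2 + (-0.5145)·1 + 0.0000·(-2) + 0.6860·(-3) = -3.6015; q_2·a_3 = 0.6247·2 + 0.0000·1 + (-0.6247)·(-2) + 0.4685·(-3) = 1.0932.
u_3 = a_3 + 3.6015·q_1 − 1.0932·q_2 = (-0.5359, -0.8529, -1.3171, -1.0416).
‖u_3‖ = 1.9581, so q_3 = (-0.2737, -0.4356, -0.6726, -0.5319).
Qᵀb = (2.0580, -1.7179, -4.4482).
Back-substitute: x_3 = -4.4482/1.9581 = -2.2717.
x_2 = (-1.7179 − 1.0932·(-2.2717))/6.4031 = 0.1196.
x_1 = (2.0580 + 0.0000·0.1196 + 3.6015·(-2.2717))/5.8310 = -1.0501.

x = (-1.0501, 0.1196, -2.2717)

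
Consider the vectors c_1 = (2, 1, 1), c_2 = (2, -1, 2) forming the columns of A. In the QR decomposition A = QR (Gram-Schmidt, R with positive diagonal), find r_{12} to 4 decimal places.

r_{12} = 2.0412

q_1 = c_1/‖c_1‖ = (2, 1, 1)/2.4495 = (0.8165, 0.4082, 0.4082).
r_{12} = q_1·c_2 = 2.0412.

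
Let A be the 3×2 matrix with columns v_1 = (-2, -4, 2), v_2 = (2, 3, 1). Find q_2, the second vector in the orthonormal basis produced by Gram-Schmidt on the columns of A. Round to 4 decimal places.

q_2 = (0.3450, 0.2760, 0.8971)

v_1 = (-2, -4, 2); ‖v_1‖ = 4.8990, so q_1 = (-0.4082, -0.8165, 0.4082).
q_1·v_2 = (-0.4082)·2 + (-0.8165)·3 + 0.4082·1 = -2.8577.
u_2 = v_2 + 2.8577·q_1 = (0.8333, 0.6667, 2.1667).
‖u_2‖ = 2.4152, so q_2 = (0.3450, 0.2760, 0.8971).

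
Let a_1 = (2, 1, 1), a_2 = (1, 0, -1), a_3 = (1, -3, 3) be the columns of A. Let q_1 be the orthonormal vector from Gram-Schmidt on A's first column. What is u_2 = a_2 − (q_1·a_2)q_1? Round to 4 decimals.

u_2 = (0.6667, -0.1667, -1.1667)

a_1 = (2, 1, 1); ‖a_1‖ = 2.4495, so q_1 = (0.8165, 0.4082, 0.4082).
q_1·a_2 = 0.8165·1 + 0.4082·0 + 0.4082·(-1) = 0.4082.
u_2 = a_2 − 0.4082·q_1 = (0.6667, -0.1667, -1.1667).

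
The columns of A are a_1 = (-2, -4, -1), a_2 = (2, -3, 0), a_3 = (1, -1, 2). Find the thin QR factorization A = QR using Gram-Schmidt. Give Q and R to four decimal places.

q_1 = a_1/‖a_1‖ = (-2, -4, -1)/4.5826 = (-0.4364, -0.8729, -0.2182).
r_{12} = q_1·a_2 = 1.7457.
u_2 = a_2 − 1.7457·q_1 = (2.7619, -1.4762, 0.3810).
‖u_2‖ = 3.1547, so q_2 = (0.8755, -0.4679, 0.1208).
r_{13} = q_1·a_3 = 0.0000; r_{23} = q_2·a_3 = 1.5849.
u_3 = a_3 + 0.0000·q_1 − 1.5849·q_2 = (-0.3876, -0.2584, 1.8086).
‖u_3‖ = 1.8676, so q_3 = (-0.2075, -0.1383, 0.9684).

Q = [[-0.4364, 0.8755, -0.2075], [-0.8729, -0.4679, -0.1383], [-0.2182, 0.1208, 0.9684]], R = [[4.5826, 1.7457, 0.0000], [0.0000, 3.1547, 1.5849], [0.0000, 0.0000, 1.8676]]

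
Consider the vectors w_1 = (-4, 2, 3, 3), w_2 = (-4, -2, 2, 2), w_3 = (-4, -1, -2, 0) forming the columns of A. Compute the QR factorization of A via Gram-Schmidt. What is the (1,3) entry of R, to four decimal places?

w_1 = (-4, 2, 3, 3); ‖w_1‖ = 6.1644, so e_1 = (-0.6489, 0.3244, 0.4867, 0.4867).
r_{13} = e_1·w_3 = 1.2978.

r_{13} = 1.2978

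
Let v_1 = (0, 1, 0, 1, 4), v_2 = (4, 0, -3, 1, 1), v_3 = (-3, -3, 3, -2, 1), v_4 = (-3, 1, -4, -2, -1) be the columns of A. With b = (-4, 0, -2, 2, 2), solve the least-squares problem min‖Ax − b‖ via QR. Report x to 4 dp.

v_1 = (0, 1, 0, 1, 4); ‖v_1‖ = 4.2426, so e_1 = (0.0000, 0.2357, 0.0000, 0.2357, 0.9428).
e_1·v_2 = 0.0000·4 + 0.2357·0 + 0.0000·(-3) + 0.2357·1 + 0.9428·1 = 1.1785.
u_2 = v_2 − 1.1785·e_1 = (4.0000, -0.2778, -3.0000, 0.7222, -0.1111).
‖u_2‖ = 5.0607, so e_2 = (0.7904, -0.0549, -0.5928, 0.1427, -0.0220).
e_1·v_3 = 0.0000·(-3) + 0.2357·(-3) + 0.0000·3 + 0.2357·(-2) + 0.9428·1 = -0.2357; e_2·v_3 = 0.7904·(-3) + (-0.0549)·(-3) + (-0.5928)·3 + 0.1427·(-2) + (-0.0220)·1 = -4.2923.
u_3 = v_3 + 0.2357·e_1 + 4.2923·e_2 = (0.3926, -3.1800, 0.4555, -1.3319, 1.1280).
‖u_3‖ = 3.6770, so e_3 = (0.1068, -0.8648, 0.1239, -0.3622, 0.3068).
e_1·v_4 = 0.0000·(-3) + 0.2357·1 + 0.0000·(-4) + 0.2357·(-2) + 0.9428·(-1) = -1.1785; e_2·v_4 = 0.7904·(-3) + (-0.0549)·1 + (-0.5928)·(-4) + 0.1427·(-2) + (-0.0220)·(-1) = -0.3184; e_3·v_4 = 0.1068·(-3) + (-0.8648)·1 + 0.1239·(-4) + (-0.3622)·(-2) + 0.3068·(-1) = -1.2630.
u_4 = v_4 + 1.1785·e_1 + 0.3184·e_2 + 1.2630·e_3 = (-2.6135, 0.1680, -4.0322, -2.1343, 0.4916).
‖u_4‖ = 5.2834, so e_4 = (-0.4947, 0.0318, -0.7632, -0.4040, 0.0930).
Qᵀb = (2.3570, -1.7345, -0.7858, 2.8832).
Back-substitute: x_4 = 2.8832/5.2834 = 0.5457.
x_3 = (-0.7858 + 1.2630·0.5457)/3.6770 = -0.0263.
x_2 = (-1.7345 + 4.2923·(-0.0263) + 0.3184·0.5457)/5.0607 = -0.3307.
x_1 = (2.3570 − 1.1785·(-0.3307) + 0.2357·(-0.0263) + 1.1785·0.5457)/4.2426 = 0.7975.

x = (0.7975, -0.3307, -0.0263, 0.5457)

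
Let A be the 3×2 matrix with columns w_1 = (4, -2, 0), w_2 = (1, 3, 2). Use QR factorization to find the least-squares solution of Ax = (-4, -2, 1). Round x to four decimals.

x = (-0.6667, -0.6667)

e_1 = w_1/‖w_1‖ = (4, -2, 0)/4.4721 = (0.8944, -0.4472, 0.0000).
r_{12} = e_1·w_2 = -0.4472.
u_2 = w_2 + 0.4472·e_1 = (1.4000, 2.8000, 2.0000).
‖u_2‖ = 3.7148, so e_2 = (0.3769, 0.7537, 0.5384).
Qᵀb = (-2.6833, -2.4766).
Back-substitute: x_2 = -2.4766/3.7148 = -0.6667.
x_1 = (-2.6833 + 0.4472·(-0.6667))/4.4721 = -0.6667.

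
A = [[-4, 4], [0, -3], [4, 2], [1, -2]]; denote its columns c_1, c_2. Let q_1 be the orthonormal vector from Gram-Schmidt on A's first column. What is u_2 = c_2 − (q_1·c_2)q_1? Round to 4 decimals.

u_2 = (2.7879, -3.0000, 3.2121, -1.6970)

c_1 = (-4, 0, 4, 1); ‖c_1‖ = 5.7446, so q_1 = (-0.6963, 0.0000, 0.6963, 0.1741).
q_1·c_2 = (-0.6963)·4 + 0.0000·(-3) + 0.6963·2 + 0.1741·(-2) = -1.7408.
u_2 = c_2 + 1.7408·q_1 = (2.7879, -3.0000, 3.2121, -1.6970).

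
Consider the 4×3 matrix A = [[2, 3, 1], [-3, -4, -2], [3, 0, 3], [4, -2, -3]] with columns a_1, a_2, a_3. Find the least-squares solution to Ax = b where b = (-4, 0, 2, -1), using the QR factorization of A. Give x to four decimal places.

x = (-0.0531, -0.8129, 0.8298)

a_1 = (2, -3, 3, 4); ‖a_1‖ = 6.1644, so e_1 = (0.3244, -0.4867, 0.4867, 0.6489).
e_1·a_2 = 0.3244·3 + (-0.4867)·(-4) + 0.4867·0 + 0.6489·(-2) = 1.6222.
u_2 = a_2 − 1.6222·e_1 = (2.4737, -3.2105, -0.7895, -3.0526).
‖u_2‖ = 5.1350, so e_2 = (0.4817, -0.6252, -0.1537, -0.5945).
e_1·a_3 = 0.3244·1 + (-0.4867)·(-2) + 0.4867·3 + 0.6489·(-3) = 0.8111; e_2·a_3 = 0.4817·1 + (-0.6252)·(-2) + (-0.1537)·3 + (-0.5945)·(-3) = 3.0544.
u_3 = a_3 − 0.8111·e_1 − 3.0544·e_2 = (-0.7345, 0.3044, 3.0749, -1.7106).
‖u_3‖ = 3.6074, so e_3 = (-0.2036, 0.0844, 0.8524, -0.4742).
Qᵀb = (-0.9733, -1.6399, 2.9934).
Back-substitute: x_3 = 2.9934/3.6074 = 0.8298.
x_2 = (-1.6399 − 3.0544·0.8298)/5.1350 = -0.8129.
x_1 = (-0.9733 − 1.6222·(-0.8129) − 0.8111·0.8298)/6.1644 = -0.0531.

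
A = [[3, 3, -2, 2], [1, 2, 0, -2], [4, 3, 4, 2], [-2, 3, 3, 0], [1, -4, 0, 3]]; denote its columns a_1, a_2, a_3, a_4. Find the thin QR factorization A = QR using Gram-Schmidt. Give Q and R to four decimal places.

q_1 = a_1/‖a_1‖ = (3, 1, 4, -2, 1)/5.5678 = (0.5388, 0.1796, 0.7184, -0.3592, 0.1796).
r_{12} = q_1·a_2 = 2.3349.
u_2 = a_2 − 2.3349·q_1 = (1.7419, 1.5806, 1.3226, 3.8387, -4.4194).
‖u_2‖ = 6.4458, so q_2 = (0.2702, 0.2452, 0.2052, 0.5955, -0.6856).
r_{13} = q_1·a_3 = 0.7184; r_{23} = q_2·a_3 = 2.0669.
u_3 = a_3 − 0.7184·q_1 − 2.0669·q_2 = (-2.9457, -0.6359, 3.0598, 2.0272, 1.2880).
‖u_3‖ = 4.9206, so q_3 = (-0.5986, -0.1292, 0.6218, 0.4120, 0.2618).
r_{14} = q_1·a_4 = 2.6941; r_{24} = q_2·a_4 = -1.5964; r_{34} = q_3·a_4 = 1.0901.
u_4 = a_4 − 2.6941·q_1 + 1.5964·q_2 − 1.0901·q_3 = (1.6324, -1.9515, -0.2858, 1.4694, 1.1362).
‖u_4‖ = 3.1631, so q_4 = (0.5161, -0.6170, -0.0904, 0.4645, 0.3592).

Q = [[0.5388, 0.2702, -0.5986, 0.5161], [0.1796, 0.2452, -0.1292, -0.6170], [0.7184, 0.2052, 0.6218, -0.0904], [-0.3592, 0.5955, 0.4120, 0.4645], [0.1796, -0.6856, 0.2618, 0.3592]], R = [[5.5678, 2.3349, 0.7184, 2.6941], [0.0000, 6.4458, 2.0669, -1.5964], [0.0000, 0.0000, 4.9206, 1.0901], [0.0000, 0.0000, 0.0000, 3.1631]]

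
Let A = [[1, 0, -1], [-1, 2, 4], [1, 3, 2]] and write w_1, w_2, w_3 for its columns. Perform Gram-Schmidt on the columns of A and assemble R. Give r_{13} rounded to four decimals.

r_{13} = -1.7321

e_1 = w_1/‖w_1‖ = (1, -1, 1)/1.7321 = (0.5774, -0.5774, 0.5774).
r_{13} = e_1·w_3 = -1.7321.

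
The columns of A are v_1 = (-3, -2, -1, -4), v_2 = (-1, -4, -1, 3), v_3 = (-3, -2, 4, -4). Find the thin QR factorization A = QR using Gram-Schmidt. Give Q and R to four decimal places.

Q = [[-0.5477, -0.1925, -0.1421], [-0.3651, -0.7698, -0.2228], [-0.1826, -0.1925, 0.9642], [-0.7303, 0.5774, -0.0230]], R = [[5.4772, 0.0000, 4.5644], [0.0000, 5.1962, -0.9623], [0.0000, 0.0000, 4.8209]]

v_1 = (-3, -2, -1, -4); ‖v_1‖ = 5.4772, so q_1 = (-0.5477, -0.3651, -0.1826, -0.7303).
q_1·v_2 = (-0.5477)·(-1) + (-0.3651)·(-4) + (-0.1826)·(-1) + (-0.7303)·3 = 0.0000.
u_2 = v_2 + 0.0000·q_1 = (-1.0000, -4.0000, -1.0000, 3.0000).
‖u_2‖ = 5.1962, so q_2 = (-0.1925, -0.7698, -0.1925, 0.5774).
q_1·v_3 = (-0.5477)·(-3) + (-0.3651)·(-2) + (-0.1826)·4 + (-0.7303)·(-4) = 4.5644; q_2·v_3 = (-0.1925)·(-3) + (-0.7698)·(-2) + (-0.1925)·4 + 0.5774·(-4) = -0.9623.
u_3 = v_3 − 4.5644·q_1 + 0.9623·q_2 = (-0.6852, -1.0741, 4.6481, -0.1111).
‖u_3‖ = 4.8209, so q_3 = (-0.1421, -0.2228, 0.9642, -0.0230).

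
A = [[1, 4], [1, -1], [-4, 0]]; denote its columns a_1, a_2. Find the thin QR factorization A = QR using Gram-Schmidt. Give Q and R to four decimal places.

a_1 = (1, 1, -4); ‖a_1‖ = 4.2426, so e_1 = (0.2357, 0.2357, -0.9428).
e_1·a_2 = 0.2357·4 + 0.2357·(-1) + (-0.9428)·0 = 0.7071.
u_2 = a_2 − 0.7071·e_1 = (3.8333, -1.1667, 0.6667).
‖u_2‖ = 4.0620, so e_2 = (0.9437, -0.2872, 0.1641).

Q = [[0.2357, 0.9437], [0.2357, -0.2872], [-0.9428, 0.1641]], R = [[4.2426, 0.7071], [0.0000, 4.0620]]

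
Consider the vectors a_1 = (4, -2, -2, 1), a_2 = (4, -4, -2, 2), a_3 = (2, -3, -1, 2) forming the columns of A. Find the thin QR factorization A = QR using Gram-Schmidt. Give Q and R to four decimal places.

a_1 = (4, -2, -2, 1); ‖a_1‖ = 5.0000, so e_1 = (0.8000, -0.4000, -0.4000, 0.2000).
e_1·a_2 = 0.8000·4 + (-0.4000)·(-4) + (-0.4000)·(-2) + 0.2000·2 = 6.0000.
u_2 = a_2 − 6.0000·e_1 = (-0.8000, -1.6000, 0.4000, 0.8000).
‖u_2‖ = 2.0000, so e_2 = (-0.4000, -0.8000, 0.2000, 0.4000).
e_1·a_3 = 0.8000·2 + (-0.4000)·(-3) + (-0.4000)·(-1) + 0.2000·2 = 3.6000; e_2·a_3 = (-0.4000)·2 + (-0.8000)·(-3) + 0.2000·(-1) + 0.4000·2 = 2.2000.
u_3 = a_3 − 3.6000·e_1 − 2.2000·e_2 = (0.0000, 0.2000, 0.0000, 0.4000).
‖u_3‖ = 0.4472, so e_3 = (0.0000, 0.4472, 0.0000, 0.8944).

Q = [[0.8000, -0.4000, 0.0000], [-0.4000, -0.8000, 0.4472], [-0.4000, 0.2000, 0.0000], [0.2000, 0.4000, 0.8944]], R = [[5.0000, 6.0000, 3.6000], [0.0000, 2.0000, 2.2000], [0.0000, 0.0000, 0.4472]]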